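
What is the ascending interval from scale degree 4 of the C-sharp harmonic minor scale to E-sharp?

Scale degree 4 of C# harmonic minor is F#.
F# up to E#: letters F→E make it a seventh; 11 semitones makes it major.

major seventh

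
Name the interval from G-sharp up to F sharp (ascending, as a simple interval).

minor seventh

The letter names run G→F, a span of 6 letter steps, so the interval is some kind of seventh.
G# to F# is 10 semitones. A major seventh is 11, so 10 makes it minor.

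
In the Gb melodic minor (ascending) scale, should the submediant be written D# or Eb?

Eb

Each scale degree takes a distinct letter name. Degree 6 of a scale on G must use the letter E.
Eb and D# are enharmonically the same pitch, but only Eb uses the letter E, so it is the correct spelling here.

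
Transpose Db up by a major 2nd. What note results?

D up a major second is E, so the target letter is E.
From Db, a major second is 2 semitones up: Eb.

Eb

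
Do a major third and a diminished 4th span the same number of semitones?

Yes

A major third spans 4 semitones; a diminished fourth spans 4.
They are enharmonically equivalent.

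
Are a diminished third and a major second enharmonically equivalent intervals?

Yes

A diminished third spans 2 semitones; a major second spans 2.
They are enharmonically equivalent.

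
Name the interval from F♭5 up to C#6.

Counting letters F–G–A–B–C gives a fifth.
Fb→C# = 9 semitones, 2 wider than the perfect fifth (7), so doubly augmented.

doubly augmented fifth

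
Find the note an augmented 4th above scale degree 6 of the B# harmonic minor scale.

Scale degree 6 of B# harmonic minor is G#.
An augmented fourth (6 semitones) above G# lands on the letter C, giving C##.

C##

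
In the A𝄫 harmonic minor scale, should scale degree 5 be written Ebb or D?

Each scale degree takes a distinct letter name. Degree 5 of a scale on A must use the letter E.
Ebb and D are enharmonically the same pitch, but only Ebb uses the letter E, so it is the correct spelling here.

Ebb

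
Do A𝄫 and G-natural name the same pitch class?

Abb is pitch class 7; G is pitch class 7.
All spellings map to pitch class 7, so they are enharmonically equivalent.

Yes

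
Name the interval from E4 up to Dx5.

augmented seventh

The letter names run E→D, a span of 6 letter steps, so the interval is some kind of seventh.
E to D## is 12 semitones. A major seventh is 11, so 12 makes it augmented.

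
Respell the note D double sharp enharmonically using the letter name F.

Fb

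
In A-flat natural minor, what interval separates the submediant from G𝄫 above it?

The submediant of Ab natural minor is Fb.
Fb up to Gbb: letters F→G make it a second; 1 semitone makes it minor.

minor second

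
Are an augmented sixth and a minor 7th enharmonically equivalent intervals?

An augmented sixth spans 10 semitones; a minor seventh spans 10.
They are enharmonically equivalent.

Yes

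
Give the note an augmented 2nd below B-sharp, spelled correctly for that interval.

A

B down a major second is A, so the target letter is A.
From B#, an augmented second is 3 semitones down: A.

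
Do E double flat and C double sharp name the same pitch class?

Yes

Ebb = pitch class 2 and C## = pitch class 2 — the same pitch class, so they are enharmonic equivalents.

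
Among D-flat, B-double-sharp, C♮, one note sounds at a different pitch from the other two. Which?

In 12-tone equal temperament, enharmonic equivalents share a pitch class. Db is pitch class 1; B## is pitch class 1; C is pitch class 0.
Db and B## share pitch class 1, while C is pitch class 0.

C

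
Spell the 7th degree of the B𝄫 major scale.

Ab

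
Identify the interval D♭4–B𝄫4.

minor sixth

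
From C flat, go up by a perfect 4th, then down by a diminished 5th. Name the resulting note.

Bb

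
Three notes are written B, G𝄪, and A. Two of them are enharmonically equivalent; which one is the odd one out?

B

In 12-tone equal temperament, enharmonic equivalents share a pitch class. B is pitch class 11; G## is pitch class 9; A is pitch class 9.
G## and A share pitch class 9, while B is pitch class 11.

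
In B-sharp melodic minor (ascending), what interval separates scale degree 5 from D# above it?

minor sixth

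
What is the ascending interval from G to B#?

Counting letters G–A–B gives a third.
G→B# = 5 semitones, 1 wider than the major third (4), so augmented.

augmented third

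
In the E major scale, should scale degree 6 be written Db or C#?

C#

Each scale degree takes a distinct letter name. Degree 6 of a scale on E must use the letter C.
C# and Db are enharmonically the same pitch, but only C# uses the letter C, so it is the correct spelling here.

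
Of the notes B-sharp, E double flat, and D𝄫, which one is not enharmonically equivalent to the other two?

Ebb

In 12-tone equal temperament, enharmonic equivalents share a pitch class. B# is pitch class 0; Ebb is pitch class 2; Dbb is pitch class 0.
B# and Dbb share pitch class 0, while Ebb is pitch class 2.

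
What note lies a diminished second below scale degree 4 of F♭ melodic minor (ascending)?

Scale degree 4 of Fb melodic minor (ascending) is Bbb.
A diminished second (0 semitones) below Bbb lands on the letter A, giving A.

A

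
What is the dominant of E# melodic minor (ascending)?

B#

Degree 5 takes the letter 4 steps above E, which is B.
In melodic minor (ascending), degree 5 sits 7 semitones above the tonic. E# + 7 semitones is pitch class 0, spelled on B as B#.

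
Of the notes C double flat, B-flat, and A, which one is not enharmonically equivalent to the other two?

In 12-tone equal temperament, enharmonic equivalents share a pitch class. Cbb is pitch class 10; Bb is pitch class 10; A is pitch class 9.
Cbb and Bb share pitch class 10, while A is pitch class 9.

A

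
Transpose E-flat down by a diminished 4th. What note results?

E down a perfect fourth is B, so the target letter is B.
From Eb, a diminished fourth is 4 semitones down: B.

B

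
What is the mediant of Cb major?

The Cb major scale runs Cb Db Eb Fb Gb Ab Bb.
Degree 3 is Eb.

Eb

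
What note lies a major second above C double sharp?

D##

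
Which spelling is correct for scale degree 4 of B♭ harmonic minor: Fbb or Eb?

Each scale degree takes a distinct letter name. Degree 4 of a scale on B must use the letter E.
Eb and Fbb are enharmonically the same pitch, but only Eb uses the letter E, so it is the correct spelling here.

Eb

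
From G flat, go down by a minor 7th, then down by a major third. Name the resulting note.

Fb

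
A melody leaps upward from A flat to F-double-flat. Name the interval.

diminished sixth

The letter names run A→F, a span of 5 letter steps, so the interval is some kind of sixth.
Ab to Fbb is 7 semitones. A major sixth is 9, so 7 makes it diminished.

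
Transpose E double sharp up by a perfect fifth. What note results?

A fifth above E lands on the letter B.
A perfect fifth spans 7 semitones, so E## moves to pitch class 1. On the letter B that is B##.

B##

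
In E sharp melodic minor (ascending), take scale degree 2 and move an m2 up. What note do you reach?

G#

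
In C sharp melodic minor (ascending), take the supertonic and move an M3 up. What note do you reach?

The supertonic of C# melodic minor (ascending) is D#.
A major third (4 semitones) above D# lands on the letter F, giving F##.

F##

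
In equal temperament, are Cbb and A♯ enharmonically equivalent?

Cbb = pitch class 10 and A# = pitch class 10 — the same pitch class, so they are enharmonic equivalents.

Yes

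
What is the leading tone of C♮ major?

B

The C major scale runs C D E F G A B.
Degree 7 is B.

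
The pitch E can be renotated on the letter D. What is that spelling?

D##

E is pitch class 4. The letter D alone is pitch class 2.
To reach pitch class 4 from D requires an offset of +2 semitones, i.e. double sharp: D##.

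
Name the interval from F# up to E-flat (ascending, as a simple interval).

Counting letters F–G–A–B–C–D–E gives a seventh.
F#→Eb = 9 semitones, 2 narrower than the major seventh (11), so diminished.

diminished seventh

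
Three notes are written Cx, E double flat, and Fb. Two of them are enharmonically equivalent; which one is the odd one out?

Fb

In 12-tone equal temperament, enharmonic equivalents share a pitch class. C## is pitch class 2; Ebb is pitch class 2; Fb is pitch class 4.
C## and Ebb share pitch class 2, while Fb is pitch class 4.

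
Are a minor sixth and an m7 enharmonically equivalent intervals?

A minor sixth spans 8 semitones; a minor seventh spans 10.
The spans differ, so they are not enharmonic equivalents.

No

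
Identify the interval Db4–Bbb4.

minor sixth

The letter names run D→B, a span of 5 letter steps, so the interval is some kind of sixth.
Db to Bbb is 8 semitones. A major sixth is 9, so 8 makes it minor.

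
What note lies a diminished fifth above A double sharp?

A fifth above A lands on the letter E.
A diminished fifth spans 6 semitones, so A## moves to pitch class 5. On the letter E that is E#.

E#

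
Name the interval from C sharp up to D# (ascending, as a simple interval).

major second

Counting letters C–D gives a second.
C#→D# = 2 semitones, exactly the major second.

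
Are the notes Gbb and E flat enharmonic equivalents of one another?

No

Two spellings are enharmonically equivalent only if they share a pitch class.
Here Gbb → 5, Eb → 3; 3 ≠ 5, so they are not.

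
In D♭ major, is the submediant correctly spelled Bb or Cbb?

Bb

Each scale degree takes a distinct letter name. Degree 6 of a scale on D must use the letter B.
Bb and Cbb are enharmonically the same pitch, but only Bb uses the letter B, so it is the correct spelling here.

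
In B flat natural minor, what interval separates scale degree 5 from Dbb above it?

diminished sixth

Scale degree 5 of Bb natural minor is F.
F up to Dbb: letters F→D make it a sixth; 7 semitones makes it diminished.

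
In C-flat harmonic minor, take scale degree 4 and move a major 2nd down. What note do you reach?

Scale degree 4 of Cb harmonic minor is Fb.
A major second (2 semitones) below Fb lands on the letter E, giving Ebb.

Ebb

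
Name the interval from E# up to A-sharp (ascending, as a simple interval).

perfect fourth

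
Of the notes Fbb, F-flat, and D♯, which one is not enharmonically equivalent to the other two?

Fb

In 12-tone equal temperament, enharmonic equivalents share a pitch class. Fbb is pitch class 3; Fb is pitch class 4; D# is pitch class 3.
Fbb and D# share pitch class 3, while Fb is pitch class 4.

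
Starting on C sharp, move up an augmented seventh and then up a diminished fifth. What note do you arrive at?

F##

An augmented seventh up from C# is B## (letter B, 12 semitones up).
A diminished fifth up from B## is F## (letter F, 6 semitones up).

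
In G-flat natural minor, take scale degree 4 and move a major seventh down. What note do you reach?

Scale degree 4 of Gb natural minor is Cb.
A major seventh (11 semitones) below Cb lands on the letter D, giving Dbb.

Dbb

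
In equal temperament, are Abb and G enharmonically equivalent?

Yes

Abb = pitch class 7 and G = pitch class 7 — the same pitch class, so they are enharmonic equivalents.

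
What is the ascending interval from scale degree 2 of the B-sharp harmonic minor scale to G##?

perfect fifth

Scale degree 2 of B# harmonic minor is C##.
C## up to G##: letters C→G make it a fifth; 7 semitones makes it perfect.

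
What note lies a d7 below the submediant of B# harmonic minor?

A##

The submediant of B# harmonic minor is G#.
A diminished seventh (9 semitones) below G# lands on the letter A, giving A##.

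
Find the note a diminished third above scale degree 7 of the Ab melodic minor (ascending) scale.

Scale degree 7 of Ab melodic minor (ascending) is G.
A diminished third (2 semitones) above G lands on the letter B, giving Bbb.

Bbb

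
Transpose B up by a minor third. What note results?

B up a major third is D#, so the target letter is D.
From B, a minor third is 3 semitones up: D.

D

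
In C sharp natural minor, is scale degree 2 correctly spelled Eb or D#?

Each scale degree takes a distinct letter name. Degree 2 of a scale on C must use the letter D.
D# and Eb are enharmonically the same pitch, but only D# uses the letter D, so it is the correct spelling here.

D#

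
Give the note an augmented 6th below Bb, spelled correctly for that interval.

B down a major sixth is D, so the target letter is D.
From Bb, an augmented sixth is 10 semitones down: Dbb.

Dbb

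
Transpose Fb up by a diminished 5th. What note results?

F up a perfect fifth is C, so the target letter is C.
From Fb, a diminished fifth is 6 semitones up: Cbb.

Cbb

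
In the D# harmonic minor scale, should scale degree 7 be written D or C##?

C##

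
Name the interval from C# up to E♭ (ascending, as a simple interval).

diminished third

The letter names run C→E, a span of 2 letter steps, so the interval is some kind of third.
C# to Eb is 2 semitones. A major third is 4, so 2 makes it diminished.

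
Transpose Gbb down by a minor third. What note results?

Ebb

G down a major third is Eb, so the target letter is E.
From Gbb, a minor third is 3 semitones down: Ebb.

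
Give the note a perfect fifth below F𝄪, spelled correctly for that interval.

F down a perfect fifth is Bb, so the target letter is B.
From F##, a perfect fifth is 7 semitones down: B#.

B#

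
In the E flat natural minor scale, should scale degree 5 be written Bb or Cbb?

Bb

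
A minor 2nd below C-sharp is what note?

B#

C down a major second is Bb, so the target letter is B.
From C#, a minor second is 1 semitone down: B#.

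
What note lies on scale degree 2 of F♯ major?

G#

Degree 2 takes the letter 1 step above F, which is G.
In major, degree 2 sits 2 semitones above the tonic. F# + 2 semitones is pitch class 8, spelled on G as G#.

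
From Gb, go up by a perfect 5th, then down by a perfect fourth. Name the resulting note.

Ab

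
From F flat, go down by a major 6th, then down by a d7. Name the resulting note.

A major sixth down from Fb is Abb (letter A, 9 semitones down).
A diminished seventh down from Abb is Bb (letter B, 9 semitones down).

Bb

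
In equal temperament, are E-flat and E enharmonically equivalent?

Eb is pitch class 3; E is pitch class 4.
The pitch classes differ (3 vs. 4), so they are not enharmonic equivalents.

No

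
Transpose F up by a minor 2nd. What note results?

Gb

A second above F lands on the letter G.
A minor second spans 1 semitone, so F moves to pitch class 6. On the letter G that is Gb.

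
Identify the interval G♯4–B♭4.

diminished third

Counting letters G–A–B gives a third.
G#→Bb = 2 semitones, 2 narrower than the major third (4), so diminished.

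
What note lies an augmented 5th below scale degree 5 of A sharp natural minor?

Scale degree 5 of A# natural minor is E#.
An augmented fifth (8 semitones) below E# lands on the letter A, giving A.

A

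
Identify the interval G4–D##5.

Counting letters G–A–B–C–D gives a fifth.
G→D## = 9 semitones, 2 wider than the perfect fifth (7), so doubly augmented.

doubly augmented fifth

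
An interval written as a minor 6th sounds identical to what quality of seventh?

A minor sixth spans 8 semitones.
A seventh spanning 8 semitones is doubly diminished (the major seventh is 11).

doubly diminished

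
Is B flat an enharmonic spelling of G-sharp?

No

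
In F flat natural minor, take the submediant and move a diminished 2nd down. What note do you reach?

C

The submediant of Fb natural minor is Dbb.
A diminished second (0 semitones) below Dbb lands on the letter C, giving C.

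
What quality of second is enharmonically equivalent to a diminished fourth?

A diminished fourth spans 4 semitones.
A second spanning 4 semitones is doubly augmented (the major second is 2).

doubly augmented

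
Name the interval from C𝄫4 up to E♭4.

augmented third

Counting letters C–D–E gives a third.
Cbb→Eb = 5 semitones, 1 wider than the major third (4), so augmented.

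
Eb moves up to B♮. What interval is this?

augmented fifth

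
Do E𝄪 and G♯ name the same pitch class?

E## is pitch class 6; G# is pitch class 8.
The pitch classes differ (6 vs. 8), so they are not enharmonic equivalents.

No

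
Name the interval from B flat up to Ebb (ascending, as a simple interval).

diminished fourth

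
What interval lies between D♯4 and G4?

diminished fourth

The letter names run D→G, a span of 3 letter steps, so the interval is some kind of fourth.
D# to G is 4 semitones. A perfect fourth is 5, so 4 makes it diminished.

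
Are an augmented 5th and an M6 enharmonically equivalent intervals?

No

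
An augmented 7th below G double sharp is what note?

A

G down a major seventh is Ab, so the target letter is A.
From G##, an augmented seventh is 12 semitones down: A.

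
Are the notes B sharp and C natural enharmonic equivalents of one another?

B# = pitch class 0 and C = pitch class 0 — the same pitch class, so they are enharmonic equivalents.

Yes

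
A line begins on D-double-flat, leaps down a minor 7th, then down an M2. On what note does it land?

Dbb

A minor seventh down from Dbb is Ebb (letter E, 10 semitones down).
A major second down from Ebb is Dbb (letter D, 2 semitones down).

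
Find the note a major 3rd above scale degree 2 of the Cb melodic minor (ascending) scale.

Scale degree 2 of Cb melodic minor (ascending) is Db.
A major third (4 semitones) above Db lands on the letter F, giving F.

F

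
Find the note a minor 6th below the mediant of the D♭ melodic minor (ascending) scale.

The mediant of Db melodic minor (ascending) is Fb.
A minor sixth (8 semitones) below Fb lands on the letter A, giving Ab.

Ab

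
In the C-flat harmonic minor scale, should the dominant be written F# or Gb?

Each scale degree takes a distinct letter name. Degree 5 of a scale on C must use the letter G.
Gb and F# are enharmonically the same pitch, but only Gb uses the letter G, so it is the correct spelling here.

Gb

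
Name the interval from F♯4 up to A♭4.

diminished third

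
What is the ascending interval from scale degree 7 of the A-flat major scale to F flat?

diminished seventh

Scale degree 7 of Ab major is G.
G up to Fb: letters G→F make it a seventh; 9 semitones makes it diminished.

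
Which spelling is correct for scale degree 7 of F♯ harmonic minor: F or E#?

E#

Each scale degree takes a distinct letter name. Degree 7 of a scale on F must use the letter E.
E# and F are enharmonically the same pitch, but only E# uses the letter E, so it is the correct spelling here.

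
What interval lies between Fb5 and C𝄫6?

diminished fifth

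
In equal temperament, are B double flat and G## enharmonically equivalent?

Bbb is pitch class 9; G## is pitch class 9.
All spellings map to pitch class 9, so they are enharmonically equivalent.

Yes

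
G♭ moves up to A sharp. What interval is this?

doubly augmented second

The letter names run G→A, a span of 1 letter step, so the interval is some kind of second.
Gb to A# is 4 semitones. A major second is 2, so 4 makes it doubly augmented.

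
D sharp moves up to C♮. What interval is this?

diminished seventh

The letter names run D→C, a span of 6 letter steps, so the interval is some kind of seventh.
D# to C is 9 semitones. A major seventh is 11, so 9 makes it diminished.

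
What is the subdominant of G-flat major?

Cb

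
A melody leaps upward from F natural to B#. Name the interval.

Counting letters F–G–A–B gives a fourth.
F→B# = 7 semitones, 2 wider than the perfect fourth (5), so doubly augmented.

doubly augmented fourth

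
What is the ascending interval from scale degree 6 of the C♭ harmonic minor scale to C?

augmented third

Scale degree 6 of Cb harmonic minor is Abb.
Abb up to C: letters A→C make it a third; 5 semitones makes it augmented.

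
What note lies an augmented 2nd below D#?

A second below D lands on the letter C.
An augmented second spans 3 semitones, so D# moves to pitch class 0. On the letter C that is C.

C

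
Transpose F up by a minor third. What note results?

Ab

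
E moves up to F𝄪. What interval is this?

Counting letters E–F gives a second.
E→F## = 3 semitones, 1 wider than the major second (2), so augmented.

augmented second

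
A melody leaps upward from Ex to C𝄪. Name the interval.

minor sixth

The letter names run E→C, a span of 5 letter steps, so the interval is some kind of sixth.
E## to C## is 8 semitones. A major sixth is 9, so 8 makes it minor.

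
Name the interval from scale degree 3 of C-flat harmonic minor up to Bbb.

perfect fifth

Scale degree 3 of Cb harmonic minor is Ebb.
Ebb up to Bbb: letters E→B make it a fifth; 7 semitones makes it perfect.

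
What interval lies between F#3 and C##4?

The letter names run F→C, a span of 4 letter steps, so the interval is some kind of fifth.
F# to C## is 8 semitones. A perfect fifth is 7, so 8 makes it augmented.

augmented fifth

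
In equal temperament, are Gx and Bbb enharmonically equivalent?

Yes

G## is pitch class 9; Bbb is pitch class 9.
All spellings map to pitch class 9, so they are enharmonically equivalent.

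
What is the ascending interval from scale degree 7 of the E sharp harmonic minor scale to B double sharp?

Scale degree 7 of E# harmonic minor is D##.
D## up to B##: letters D→B make it a sixth; 9 semitones makes it major.

major sixth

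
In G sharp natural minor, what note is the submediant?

The G# natural minor scale runs G# A# B C# D# E F#.
Degree 6 is E.

E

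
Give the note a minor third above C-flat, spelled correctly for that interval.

C up a major third is E, so the target letter is E.
From Cb, a minor third is 3 semitones up: Ebb.

Ebb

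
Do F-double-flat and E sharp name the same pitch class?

Two spellings are enharmonically equivalent only if they share a pitch class.
Here Fbb → 3, E# → 5; 3 ≠ 5, so they are not.

No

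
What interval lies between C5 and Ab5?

minor sixth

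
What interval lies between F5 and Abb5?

diminished third

The letter names run F→A, a span of 2 letter steps, so the interval is some kind of third.
F to Abb is 2 semitones. A major third is 4, so 2 makes it diminished.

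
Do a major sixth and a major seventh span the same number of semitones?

No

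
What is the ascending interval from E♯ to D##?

major seventh

Counting letters E–F–G–A–B–C–D gives a seventh.
E#→D## = 11 semitones, exactly the major seventh.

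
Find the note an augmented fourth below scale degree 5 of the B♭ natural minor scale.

Cb

Scale degree 5 of Bb natural minor is F.
An augmented fourth (6 semitones) below F lands on the letter C, giving Cb.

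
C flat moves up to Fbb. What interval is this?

diminished fourth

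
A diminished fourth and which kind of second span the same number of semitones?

doubly augmented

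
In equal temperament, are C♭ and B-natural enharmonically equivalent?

Yes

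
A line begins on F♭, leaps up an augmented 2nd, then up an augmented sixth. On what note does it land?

E#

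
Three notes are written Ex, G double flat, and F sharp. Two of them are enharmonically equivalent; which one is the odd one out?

Gbb

In 12-tone equal temperament, enharmonic equivalents share a pitch class. E## is pitch class 6; Gbb is pitch class 5; F# is pitch class 6.
E## and F# share pitch class 6, while Gbb is pitch class 5.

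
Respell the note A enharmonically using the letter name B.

Bbb

A is pitch class 9. The letter B alone is pitch class 11.
To reach pitch class 9 from B requires an offset of -2 semitones, i.e. double flat: Bbb.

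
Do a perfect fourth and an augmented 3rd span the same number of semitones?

A perfect fourth spans 5 semitones; an augmented third spans 5.
They are enharmonically equivalent.

Yes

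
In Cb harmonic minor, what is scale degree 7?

Bb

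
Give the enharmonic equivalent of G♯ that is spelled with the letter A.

G# is pitch class 8. The letter A alone is pitch class 9.
To reach pitch class 8 from A requires an offset of -1 semitone, i.e. flat: Ab.

Ab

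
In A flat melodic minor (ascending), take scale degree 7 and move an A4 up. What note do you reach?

C#

Scale degree 7 of Ab melodic minor (ascending) is G.
An augmented fourth (6 semitones) above G lands on the letter C, giving C#.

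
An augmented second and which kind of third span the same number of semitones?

An augmented second spans 3 semitones.
A third spanning 3 semitones is minor (the major third is 4).

minor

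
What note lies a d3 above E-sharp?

G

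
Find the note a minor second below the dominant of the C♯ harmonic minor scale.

The dominant of C# harmonic minor is G#.
A minor second (1 semitone) below G# lands on the letter F, giving F##.

F##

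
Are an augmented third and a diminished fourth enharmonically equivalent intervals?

No

An augmented third spans 5 semitones; a diminished fourth spans 4.
The spans differ, so they are not enharmonic equivalents.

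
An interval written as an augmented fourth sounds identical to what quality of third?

An augmented fourth spans 6 semitones.
A third spanning 6 semitones is doubly augmented (the major third is 4).

doubly augmented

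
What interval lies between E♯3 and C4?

diminished sixth

The letter names run E→C, a span of 5 letter steps, so the interval is some kind of sixth.
E# to C is 7 semitones. A major sixth is 9, so 7 makes it diminished.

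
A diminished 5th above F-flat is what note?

A fifth above F lands on the letter C.
A diminished fifth spans 6 semitones, so Fb moves to pitch class 10. On the letter C that is Cbb.

Cbb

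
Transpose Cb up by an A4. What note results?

F

A fourth above C lands on the letter F.
An augmented fourth spans 6 semitones, so Cb moves to pitch class 5. On the letter F that is F.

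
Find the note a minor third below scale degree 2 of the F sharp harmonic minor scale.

Scale degree 2 of F# harmonic minor is G#.
A minor third (3 semitones) below G# lands on the letter E, giving E#.

E#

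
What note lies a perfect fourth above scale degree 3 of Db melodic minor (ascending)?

Bbb

Scale degree 3 of Db melodic minor (ascending) is Fb.
A perfect fourth (5 semitones) above Fb lands on the letter B, giving Bbb.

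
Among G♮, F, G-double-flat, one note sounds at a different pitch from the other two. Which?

G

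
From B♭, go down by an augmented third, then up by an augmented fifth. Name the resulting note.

An augmented third down from Bb is Gbb (letter G, 5 semitones down).
An augmented fifth up from Gbb is Db (letter D, 8 semitones up).

Db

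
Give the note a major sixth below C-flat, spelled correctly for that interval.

C down a major sixth is Eb, so the target letter is E.
From Cb, a major sixth is 9 semitones down: Ebb.

Ebb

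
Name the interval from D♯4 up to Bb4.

diminished sixth

Counting letters D–E–F–G–A–B gives a sixth.
D#→Bb = 7 semitones, 2 narrower than the major sixth (9), so diminished.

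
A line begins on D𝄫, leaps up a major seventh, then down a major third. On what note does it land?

A major seventh up from Dbb is Cb (letter C, 11 semitones up).
A major third down from Cb is Abb (letter A, 4 semitones down).

Abb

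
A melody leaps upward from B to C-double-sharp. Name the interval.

augmented second

Counting letters B–C gives a second.
B→C## = 3 semitones, 1 wider than the major second (2), so augmented.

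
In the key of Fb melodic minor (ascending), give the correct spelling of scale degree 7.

Degree 7 takes the letter 6 steps above F, which is E.
In melodic minor (ascending), degree 7 sits 11 semitones above the tonic. Fb + 11 semitones is pitch class 3, spelled on E as Eb.

Eb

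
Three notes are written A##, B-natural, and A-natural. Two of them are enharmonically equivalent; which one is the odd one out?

In 12-tone equal temperament, enharmonic equivalents share a pitch class. A## is pitch class 11; B is pitch class 11; A is pitch class 9.
A## and B share pitch class 11, while A is pitch class 9.

A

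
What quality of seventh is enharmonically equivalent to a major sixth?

A major sixth spans 9 semitones.
A seventh spanning 9 semitones is diminished (the major seventh is 11).

diminished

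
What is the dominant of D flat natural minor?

Ab

The Db natural minor scale runs Db Eb Fb Gb Ab Bbb Cb.
Degree 5 is Ab.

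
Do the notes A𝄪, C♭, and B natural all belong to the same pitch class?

Yes

A## is pitch class 11; Cb is pitch class 11; B is pitch class 11.
All spellings map to pitch class 11, so they are enharmonically equivalent.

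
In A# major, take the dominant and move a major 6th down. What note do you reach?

G#

The dominant of A# major is E#.
A major sixth (9 semitones) below E# lands on the letter G, giving G#.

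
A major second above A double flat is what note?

A second above A lands on the letter B.
A major second spans 2 semitones, so Abb moves to pitch class 9. On the letter B that is Bbb.

Bbb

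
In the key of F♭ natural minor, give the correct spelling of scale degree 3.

The Fb natural minor scale runs Fb Gb Abb Bbb Cb Dbb Ebb.
Degree 3 is Abb.

Abb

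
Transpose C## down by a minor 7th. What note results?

D##

C down a major seventh is Db, so the target letter is D.
From C##, a minor seventh is 10 semitones down: D##.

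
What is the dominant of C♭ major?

Degree 5 takes the letter 4 steps above C, which is G.
In major, degree 5 sits 7 semitones above the tonic. Cb + 7 semitones is pitch class 6, spelled on G as Gb.

Gb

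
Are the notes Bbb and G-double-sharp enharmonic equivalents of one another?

Bbb = pitch class 9 and G## = pitch class 9 — the same pitch class, so they are enharmonic equivalents.

Yes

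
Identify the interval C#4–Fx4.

Counting letters C–D–E–F gives a fourth.
C#→F## = 6 semitones, 1 wider than the perfect fourth (5), so augmented.

augmented fourth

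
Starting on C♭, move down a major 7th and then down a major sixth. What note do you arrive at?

Fbb

A major seventh down from Cb is Dbb (letter D, 11 semitones down).
A major sixth down from Dbb is Fbb (letter F, 9 semitones down).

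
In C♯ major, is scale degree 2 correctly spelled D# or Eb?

Each scale degree takes a distinct letter name. Degree 2 of a scale on C must use the letter D.
D# and Eb are enharmonically the same pitch, but only D# uses the letter D, so it is the correct spelling here.

D#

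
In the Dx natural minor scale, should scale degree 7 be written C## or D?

C##

Each scale degree takes a distinct letter name. Degree 7 of a scale on D must use the letter C.
C## and D are enharmonically the same pitch, but only C## uses the letter C, so it is the correct spelling here.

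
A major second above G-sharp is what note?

G up a major second is A, so the target letter is A.
From G#, a major second is 2 semitones up: A#.

A#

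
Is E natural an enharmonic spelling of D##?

Yes

E = pitch class 4 and D## = pitch class 4 — the same pitch class, so they are enharmonic equivalents.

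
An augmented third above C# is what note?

E##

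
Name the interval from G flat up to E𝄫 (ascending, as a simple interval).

The letter names run G→E, a span of 5 letter steps, so the interval is some kind of sixth.
Gb to Ebb is 8 semitones. A major sixth is 9, so 8 makes it minor.

minor sixth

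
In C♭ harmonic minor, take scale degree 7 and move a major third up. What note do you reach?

Scale degree 7 of Cb harmonic minor is Bb.
A major third (4 semitones) above Bb lands on the letter D, giving D.

D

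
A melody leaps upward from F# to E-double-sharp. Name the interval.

augmented seventh

Counting letters F–G–A–B–C–D–E gives a seventh.
F#→E## = 12 semitones, 1 wider than the major seventh (11), so augmented.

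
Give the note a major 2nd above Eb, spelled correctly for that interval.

F

E up a major second is F#, so the target letter is F.
From Eb, a major second is 2 semitones up: F.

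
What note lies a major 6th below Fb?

F down a major sixth is Ab, so the target letter is A.
From Fb, a major sixth is 9 semitones down: Abb.

Abb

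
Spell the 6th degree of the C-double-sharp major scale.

A##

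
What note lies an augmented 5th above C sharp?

G##

C up a perfect fifth is G, so the target letter is G.
From C#, an augmented fifth is 8 semitones up: G##.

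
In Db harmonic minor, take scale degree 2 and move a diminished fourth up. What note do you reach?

Abb

Scale degree 2 of Db harmonic minor is Eb.
A diminished fourth (4 semitones) above Eb lands on the letter A, giving Abb.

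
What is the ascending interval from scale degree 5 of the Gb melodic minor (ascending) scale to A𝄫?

Scale degree 5 of Gb melodic minor (ascending) is Db.
Db up to Abb: letters D→A make it a fifth; 6 semitones makes it diminished.

diminished fifth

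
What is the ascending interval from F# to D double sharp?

augmented sixth

The letter names run F→D, a span of 5 letter steps, so the interval is some kind of sixth.
F# to D## is 10 semitones. A major sixth is 9, so 10 makes it augmented.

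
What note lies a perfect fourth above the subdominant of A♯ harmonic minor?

G#

The subdominant of A# harmonic minor is D#.
A perfect fourth (5 semitones) above D# lands on the letter G, giving G#.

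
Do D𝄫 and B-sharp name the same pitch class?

Dbb = pitch class 0 and B# = pitch class 0 — the same pitch class, so they are enharmonic equivalents.

Yes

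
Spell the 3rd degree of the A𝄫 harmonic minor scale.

Cbb

Degree 3 takes the letter 2 steps above A, which is C.
In harmonic minor, degree 3 sits 3 semitones above the tonic. Abb + 3 semitones is pitch class 10, spelled on C as Cbb.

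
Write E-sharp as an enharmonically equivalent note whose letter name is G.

Plain G sits 2 semitones above E#, so on the letter G the same pitch needs a double flat: Gbb.

Gbb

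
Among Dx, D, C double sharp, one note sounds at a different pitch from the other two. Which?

In 12-tone equal temperament, enharmonic equivalents share a pitch class. D## is pitch class 4; D is pitch class 2; C## is pitch class 2.
D and C## share pitch class 2, while D## is pitch class 4.

D##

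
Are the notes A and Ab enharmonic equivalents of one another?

Two spellings are enharmonically equivalent only if they share a pitch class.
Here A → 9, Ab → 8; 8 ≠ 9, so they are not.

No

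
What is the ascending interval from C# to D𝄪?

augmented second

The letter names run C→D, a span of 1 letter step, so the interval is some kind of second.
C# to D## is 3 semitones. A major second is 2, so 3 makes it augmented.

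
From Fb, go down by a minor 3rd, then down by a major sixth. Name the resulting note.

Fb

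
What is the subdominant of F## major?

The F## major scale runs F## G## A## B# C## D## E##.
Degree 4 is B#.

B#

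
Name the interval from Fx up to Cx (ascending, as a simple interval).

Counting letters F–G–A–B–C gives a fifth.
F##→C## = 7 semitones, exactly the perfect fifth.

perfect fifth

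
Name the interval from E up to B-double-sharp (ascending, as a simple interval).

doubly augmented fifth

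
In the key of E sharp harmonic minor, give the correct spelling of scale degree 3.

The E# harmonic minor scale runs E# F## G# A# B# C# D##.
Degree 3 is G#.

G#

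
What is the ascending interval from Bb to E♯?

doubly augmented fourth

Counting letters B–C–D–E gives a fourth.
Bb→E# = 7 semitones, 2 wider than the perfect fourth (5), so doubly augmented.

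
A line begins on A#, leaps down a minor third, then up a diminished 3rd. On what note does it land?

A

A minor third down from A# is F## (letter F, 3 semitones down).
A diminished third up from F## is A (letter A, 2 semitones up).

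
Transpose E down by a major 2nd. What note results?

E down a major second is D, so the target letter is D.
From E, a major second is 2 semitones down: D.

D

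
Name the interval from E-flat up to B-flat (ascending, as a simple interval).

Counting letters E–F–G–A–B gives a fifth.
Eb→Bb = 7 semitones, exactly the perfect fifth.

perfect fifth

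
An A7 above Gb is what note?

F#

G up a major seventh is F#, so the target letter is F.
From Gb, an augmented seventh is 12 semitones up: F#.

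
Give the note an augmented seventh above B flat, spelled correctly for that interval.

B up a major seventh is A#, so the target letter is A.
From Bb, an augmented seventh is 12 semitones up: A#.

A#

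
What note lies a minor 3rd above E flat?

Gb

A third above E lands on the letter G.
A minor third spans 3 semitones, so Eb moves to pitch class 6. On the letter G that is Gb.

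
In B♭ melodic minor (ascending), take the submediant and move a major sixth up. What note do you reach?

The submediant of Bb melodic minor (ascending) is G.
A major sixth (9 semitones) above G lands on the letter E, giving E.

E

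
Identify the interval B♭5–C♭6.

minor second

Counting letters B–C gives a second.
Bb→Cb = 1 semitone, 1 narrower than the major second (2), so minor.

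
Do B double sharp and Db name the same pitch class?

Yes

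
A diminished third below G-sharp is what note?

E##

A third below G lands on the letter E.
A diminished third spans 2 semitones, so G# moves to pitch class 6. On the letter E that is E##.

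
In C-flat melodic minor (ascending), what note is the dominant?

Gb

The Cb melodic minor (ascending) scale runs Cb Db Ebb Fb Gb Ab Bb.
Degree 5 is Gb.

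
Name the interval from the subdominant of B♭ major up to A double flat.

diminished fourth

The subdominant of Bb major is Eb.
Eb up to Abb: letters E→A make it a fourth; 4 semitones makes it diminished.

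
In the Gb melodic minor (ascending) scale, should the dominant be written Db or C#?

Each scale degree takes a distinct letter name. Degree 5 of a scale on G must use the letter D.
Db and C# are enharmonically the same pitch, but only Db uses the letter D, so it is the correct spelling here.

Db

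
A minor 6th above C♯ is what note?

A

A sixth above C lands on the letter A.
A minor sixth spans 8 semitones, so C# moves to pitch class 9. On the letter A that is A.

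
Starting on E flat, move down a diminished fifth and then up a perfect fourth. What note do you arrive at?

D

A diminished fifth down from Eb is A (letter A, 6 semitones down).
A perfect fourth up from A is D (letter D, 5 semitones up).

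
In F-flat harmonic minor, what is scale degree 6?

The Fb harmonic minor scale runs Fb Gb Abb Bbb Cb Dbb Eb.
Degree 6 is Dbb.

Dbb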